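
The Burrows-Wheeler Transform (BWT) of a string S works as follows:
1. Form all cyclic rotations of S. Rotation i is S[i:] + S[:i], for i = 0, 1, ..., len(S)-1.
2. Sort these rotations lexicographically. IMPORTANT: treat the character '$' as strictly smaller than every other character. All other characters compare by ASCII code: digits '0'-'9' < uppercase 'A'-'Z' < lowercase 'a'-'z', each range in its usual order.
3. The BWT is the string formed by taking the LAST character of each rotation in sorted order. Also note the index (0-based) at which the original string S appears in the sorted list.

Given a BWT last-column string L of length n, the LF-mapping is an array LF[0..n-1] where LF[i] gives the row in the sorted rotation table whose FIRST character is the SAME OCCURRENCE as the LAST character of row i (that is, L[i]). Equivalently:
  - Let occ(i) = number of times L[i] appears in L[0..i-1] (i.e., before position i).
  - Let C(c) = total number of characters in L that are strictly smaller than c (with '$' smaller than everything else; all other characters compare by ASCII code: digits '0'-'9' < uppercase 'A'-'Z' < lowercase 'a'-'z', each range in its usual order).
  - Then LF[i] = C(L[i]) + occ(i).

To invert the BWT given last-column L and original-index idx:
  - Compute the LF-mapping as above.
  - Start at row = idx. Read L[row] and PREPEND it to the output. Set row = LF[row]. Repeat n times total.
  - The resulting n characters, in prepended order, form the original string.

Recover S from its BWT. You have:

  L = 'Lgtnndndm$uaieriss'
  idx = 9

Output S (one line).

LF mapping: 1 6 16 10 11 3 12 4 9 0 17 2 7 5 13 8 14 15
Walk LF starting at row 9, prepending L[row]:
  step 1: row=9, L[9]='$', prepend. Next row=LF[9]=0
  step 2: row=0, L[0]='L', prepend. Next row=LF[0]=1
  step 3: row=1, L[1]='g', prepend. Next row=LF[1]=6
  step 4: row=6, L[6]='n', prepend. Next row=LF[6]=12
  step 5: row=12, L[12]='i', prepend. Next row=LF[12]=7
  step 6: row=7, L[7]='d', prepend. Next row=LF[7]=4
  step 7: row=4, L[4]='n', prepend. Next row=LF[4]=11
  step 8: row=11, L[11]='a', prepend. Next row=LF[11]=2
  step 9: row=2, L[2]='t', prepend. Next row=LF[2]=16
  step 10: row=16, L[16]='s', prepend. Next row=LF[16]=14
  step 11: row=14, L[14]='r', prepend. Next row=LF[14]=13
  step 12: row=13, L[13]='e', prepend. Next row=LF[13]=5
  step 13: row=5, L[5]='d', prepend. Next row=LF[5]=3
  step 14: row=3, L[3]='n', prepend. Next row=LF[3]=10
  step 15: row=10, L[10]='u', prepend. Next row=LF[10]=17
  step 16: row=17, L[17]='s', prepend. Next row=LF[17]=15
  step 17: row=15, L[15]='i', prepend. Next row=LF[15]=8
  step 18: row=8, L[8]='m', prepend. Next row=LF[8]=9
Reversed output: misunderstandingL$

Answer: misunderstandingL$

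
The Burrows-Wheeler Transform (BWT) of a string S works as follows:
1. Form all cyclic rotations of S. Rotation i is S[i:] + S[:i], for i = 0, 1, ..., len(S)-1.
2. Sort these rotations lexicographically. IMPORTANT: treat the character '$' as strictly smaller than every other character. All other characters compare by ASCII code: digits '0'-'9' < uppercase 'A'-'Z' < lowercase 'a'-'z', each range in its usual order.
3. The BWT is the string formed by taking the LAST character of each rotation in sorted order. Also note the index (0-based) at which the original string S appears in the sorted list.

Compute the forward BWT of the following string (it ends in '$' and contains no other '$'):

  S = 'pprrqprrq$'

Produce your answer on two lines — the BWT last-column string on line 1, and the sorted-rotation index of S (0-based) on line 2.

All 10 rotations (rotation i = S[i:]+S[:i]):
  rot[0] = pprrqprrq$
  rot[1] = prrqprrq$p
  rot[2] = rrqprrq$pp
  rot[3] = rqprrq$ppr
  rot[4] = qprrq$pprr
  rot[5] = prrq$pprrq
  rot[6] = rrq$pprrqp
  rot[7] = rq$pprrqpr
  rot[8] = q$pprrqprr
  rot[9] = $pprrqprrq
Sorted (with $ < everything):
  sorted[0] = $pprrqprrq  (last char: 'q')
  sorted[1] = pprrqprrq$  (last char: '$')
  sorted[2] = prrq$pprrq  (last char: 'q')
  sorted[3] = prrqprrq$p  (last char: 'p')
  sorted[4] = q$pprrqprr  (last char: 'r')
  sorted[5] = qprrq$pprr  (last char: 'r')
  sorted[6] = rq$pprrqpr  (last char: 'r')
  sorted[7] = rqprrq$ppr  (last char: 'r')
  sorted[8] = rrq$pprrqp  (last char: 'p')
  sorted[9] = rrqprrq$pp  (last char: 'p')
Last column: q$qprrrrpp
Original string S is at sorted index 1

Answer: q$qprrrrpp
1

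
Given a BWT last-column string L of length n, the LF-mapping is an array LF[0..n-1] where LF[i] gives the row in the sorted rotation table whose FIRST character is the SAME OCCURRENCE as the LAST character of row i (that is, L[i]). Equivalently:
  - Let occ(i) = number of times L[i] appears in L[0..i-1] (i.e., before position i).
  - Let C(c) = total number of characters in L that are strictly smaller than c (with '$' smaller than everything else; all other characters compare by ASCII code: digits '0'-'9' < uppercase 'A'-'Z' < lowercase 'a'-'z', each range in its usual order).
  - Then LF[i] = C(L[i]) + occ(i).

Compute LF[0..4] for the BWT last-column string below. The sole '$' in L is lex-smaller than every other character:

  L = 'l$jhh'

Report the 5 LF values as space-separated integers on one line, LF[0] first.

Answer: 4 0 3 1 2

Derivation:
Char counts: '$':1, 'h':2, 'j':1, 'l':1
C (first-col start): C('$')=0, C('h')=1, C('j')=3, C('l')=4
L[0]='l': occ=0, LF[0]=C('l')+0=4+0=4
L[1]='$': occ=0, LF[1]=C('$')+0=0+0=0
L[2]='j': occ=0, LF[2]=C('j')+0=3+0=3
L[3]='h': occ=0, LF[3]=C('h')+0=1+0=1
L[4]='h': occ=1, LF[4]=C('h')+1=1+1=2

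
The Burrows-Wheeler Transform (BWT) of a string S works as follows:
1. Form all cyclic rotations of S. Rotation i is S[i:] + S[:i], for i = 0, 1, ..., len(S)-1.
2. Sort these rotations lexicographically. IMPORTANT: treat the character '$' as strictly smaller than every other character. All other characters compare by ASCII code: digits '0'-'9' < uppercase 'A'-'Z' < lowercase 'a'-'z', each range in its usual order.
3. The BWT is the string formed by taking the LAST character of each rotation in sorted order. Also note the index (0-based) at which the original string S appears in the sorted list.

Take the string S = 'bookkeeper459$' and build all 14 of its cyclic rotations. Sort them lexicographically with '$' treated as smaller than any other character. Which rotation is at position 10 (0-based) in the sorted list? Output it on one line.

All 14 rotations (rotation i = S[i:]+S[:i]):
  rot[0] = bookkeeper459$
  rot[1] = ookkeeper459$b
  rot[2] = okkeeper459$bo
  rot[3] = kkeeper459$boo
  rot[4] = keeper459$book
  rot[5] = eeper459$bookk
  rot[6] = eper459$bookke
  rot[7] = per459$bookkee
  rot[8] = er459$bookkeep
  rot[9] = r459$bookkeepe
  rot[10] = 459$bookkeeper
  rot[11] = 59$bookkeeper4
  rot[12] = 9$bookkeeper45
  rot[13] = $bookkeeper459
Sorted (with $ < everything):
  sorted[0] = $bookkeeper459
  sorted[1] = 459$bookkeeper
  sorted[2] = 59$bookkeeper4
  sorted[3] = 9$bookkeeper45
  sorted[4] = bookkeeper459$
  sorted[5] = eeper459$bookk
  sorted[6] = eper459$bookke
  sorted[7] = er459$bookkeep
  sorted[8] = keeper459$book
  sorted[9] = kkeeper459$boo
  sorted[10] = okkeeper459$bo
  sorted[11] = ookkeeper459$b
  sorted[12] = per459$bookkee
  sorted[13] = r459$bookkeepe
sorted[10] = okkeeper459$bo

Answer: okkeeper459$bo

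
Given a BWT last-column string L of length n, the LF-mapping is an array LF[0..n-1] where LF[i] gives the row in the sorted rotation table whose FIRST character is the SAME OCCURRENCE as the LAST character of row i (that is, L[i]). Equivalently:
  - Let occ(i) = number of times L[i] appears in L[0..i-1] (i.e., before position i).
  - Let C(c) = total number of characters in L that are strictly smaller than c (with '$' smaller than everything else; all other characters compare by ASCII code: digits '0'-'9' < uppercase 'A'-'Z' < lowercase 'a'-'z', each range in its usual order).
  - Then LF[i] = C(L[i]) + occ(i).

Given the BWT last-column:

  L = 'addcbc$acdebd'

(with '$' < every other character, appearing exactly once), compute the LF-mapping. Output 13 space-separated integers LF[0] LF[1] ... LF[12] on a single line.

Char counts: '$':1, 'a':2, 'b':2, 'c':3, 'd':4, 'e':1
C (first-col start): C('$')=0, C('a')=1, C('b')=3, C('c')=5, C('d')=8, C('e')=12
L[0]='a': occ=0, LF[0]=C('a')+0=1+0=1
L[1]='d': occ=0, LF[1]=C('d')+0=8+0=8
L[2]='d': occ=1, LF[2]=C('d')+1=8+1=9
L[3]='c': occ=0, LF[3]=C('c')+0=5+0=5
L[4]='b': occ=0, LF[4]=C('b')+0=3+0=3
L[5]='c': occ=1, LF[5]=C('c')+1=5+1=6
L[6]='$': occ=0, LF[6]=C('$')+0=0+0=0
L[7]='a': occ=1, LF[7]=C('a')+1=1+1=2
L[8]='c': occ=2, LF[8]=C('c')+2=5+2=7
L[9]='d': occ=2, LF[9]=C('d')+2=8+2=10
L[10]='e': occ=0, LF[10]=C('e')+0=12+0=12
L[11]='b': occ=1, LF[11]=C('b')+1=3+1=4
L[12]='d': occ=3, LF[12]=C('d')+3=8+3=11

Answer: 1 8 9 5 3 6 0 2 7 10 12 4 11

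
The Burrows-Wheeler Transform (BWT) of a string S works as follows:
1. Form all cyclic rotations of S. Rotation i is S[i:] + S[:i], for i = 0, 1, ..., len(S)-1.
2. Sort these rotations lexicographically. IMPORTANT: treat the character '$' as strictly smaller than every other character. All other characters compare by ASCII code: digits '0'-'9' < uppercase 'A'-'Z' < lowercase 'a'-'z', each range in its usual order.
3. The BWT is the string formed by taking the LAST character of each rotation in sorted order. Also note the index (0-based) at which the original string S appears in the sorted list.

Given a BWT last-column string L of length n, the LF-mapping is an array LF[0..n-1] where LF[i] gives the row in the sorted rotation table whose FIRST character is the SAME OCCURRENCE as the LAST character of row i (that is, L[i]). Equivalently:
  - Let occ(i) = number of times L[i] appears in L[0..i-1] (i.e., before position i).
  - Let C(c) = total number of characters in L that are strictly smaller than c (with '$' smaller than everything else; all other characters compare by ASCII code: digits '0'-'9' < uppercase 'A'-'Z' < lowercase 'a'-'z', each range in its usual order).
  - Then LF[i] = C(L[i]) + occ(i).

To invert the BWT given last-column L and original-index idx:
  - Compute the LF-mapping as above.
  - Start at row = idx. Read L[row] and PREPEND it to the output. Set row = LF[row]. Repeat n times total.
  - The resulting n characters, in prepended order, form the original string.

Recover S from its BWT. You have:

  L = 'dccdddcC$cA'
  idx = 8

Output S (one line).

LF mapping: 7 3 4 8 9 10 5 2 0 6 1
Walk LF starting at row 8, prepending L[row]:
  step 1: row=8, L[8]='$', prepend. Next row=LF[8]=0
  step 2: row=0, L[0]='d', prepend. Next row=LF[0]=7
  step 3: row=7, L[7]='C', prepend. Next row=LF[7]=2
  step 4: row=2, L[2]='c', prepend. Next row=LF[2]=4
  step 5: row=4, L[4]='d', prepend. Next row=LF[4]=9
  step 6: row=9, L[9]='c', prepend. Next row=LF[9]=6
  step 7: row=6, L[6]='c', prepend. Next row=LF[6]=5
  step 8: row=5, L[5]='d', prepend. Next row=LF[5]=10
  step 9: row=10, L[10]='A', prepend. Next row=LF[10]=1
  step 10: row=1, L[1]='c', prepend. Next row=LF[1]=3
  step 11: row=3, L[3]='d', prepend. Next row=LF[3]=8
Reversed output: dcAdccdcCd$

Answer: dcAdccdcCd$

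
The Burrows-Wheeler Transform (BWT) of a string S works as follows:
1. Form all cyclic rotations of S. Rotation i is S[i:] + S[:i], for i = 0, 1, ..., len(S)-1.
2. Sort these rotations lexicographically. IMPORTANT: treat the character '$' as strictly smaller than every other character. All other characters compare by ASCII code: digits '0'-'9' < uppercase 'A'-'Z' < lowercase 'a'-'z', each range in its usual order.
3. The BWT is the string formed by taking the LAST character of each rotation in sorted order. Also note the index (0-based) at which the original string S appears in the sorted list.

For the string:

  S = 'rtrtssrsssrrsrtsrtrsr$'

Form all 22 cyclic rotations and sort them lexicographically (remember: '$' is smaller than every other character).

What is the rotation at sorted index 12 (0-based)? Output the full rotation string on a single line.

Answer: srsssrrsrtsrtrsr$rtrts

Derivation:
All 22 rotations (rotation i = S[i:]+S[:i]):
  rot[0] = rtrtssrsssrrsrtsrtrsr$
  rot[1] = trtssrsssrrsrtsrtrsr$r
  rot[2] = rtssrsssrrsrtsrtrsr$rt
  rot[3] = tssrsssrrsrtsrtrsr$rtr
  rot[4] = ssrsssrrsrtsrtrsr$rtrt
  rot[5] = srsssrrsrtsrtrsr$rtrts
  rot[6] = rsssrrsrtsrtrsr$rtrtss
  rot[7] = sssrrsrtsrtrsr$rtrtssr
  rot[8] = ssrrsrtsrtrsr$rtrtssrs
  rot[9] = srrsrtsrtrsr$rtrtssrss
  rot[10] = rrsrtsrtrsr$rtrtssrsss
  rot[11] = rsrtsrtrsr$rtrtssrsssr
  rot[12] = srtsrtrsr$rtrtssrsssrr
  rot[13] = rtsrtrsr$rtrtssrsssrrs
  rot[14] = tsrtrsr$rtrtssrsssrrsr
  rot[15] = srtrsr$rtrtssrsssrrsrt
  rot[16] = rtrsr$rtrtssrsssrrsrts
  rot[17] = trsr$rtrtssrsssrrsrtsr
  rot[18] = rsr$rtrtssrsssrrsrtsrt
  rot[19] = sr$rtrtssrsssrrsrtsrtr
  rot[20] = r$rtrtssrsssrrsrtsrtrs
  rot[21] = $rtrtssrsssrrsrtsrtrsr
Sorted (with $ < everything):
  sorted[0] = $rtrtssrsssrrsrtsrtrsr
  sorted[1] = r$rtrtssrsssrrsrtsrtrs
  sorted[2] = rrsrtsrtrsr$rtrtssrsss
  sorted[3] = rsr$rtrtssrsssrrsrtsrt
  sorted[4] = rsrtsrtrsr$rtrtssrsssr
  sorted[5] = rsssrrsrtsrtrsr$rtrtss
  sorted[6] = rtrsr$rtrtssrsssrrsrts
  sorted[7] = rtrtssrsssrrsrtsrtrsr$
  sorted[8] = rtsrtrsr$rtrtssrsssrrs
  sorted[9] = rtssrsssrrsrtsrtrsr$rt
  sorted[10] = sr$rtrtssrsssrrsrtsrtr
  sorted[11] = srrsrtsrtrsr$rtrtssrss
  sorted[12] = srsssrrsrtsrtrsr$rtrts
  sorted[13] = srtrsr$rtrtssrsssrrsrt
  sorted[14] = srtsrtrsr$rtrtssrsssrr
  sorted[15] = ssrrsrtsrtrsr$rtrtssrs
  sorted[16] = ssrsssrrsrtsrtrsr$rtrt
  sorted[17] = sssrrsrtsrtrsr$rtrtssr
  sorted[18] = trsr$rtrtssrsssrrsrtsr
  sorted[19] = trtssrsssrrsrtsrtrsr$r
  sorted[20] = tsrtrsr$rtrtssrsssrrsr
  sorted[21] = tssrsssrrsrtsrtrsr$rtr
sorted[12] = srsssrrsrtsrtrsr$rtrts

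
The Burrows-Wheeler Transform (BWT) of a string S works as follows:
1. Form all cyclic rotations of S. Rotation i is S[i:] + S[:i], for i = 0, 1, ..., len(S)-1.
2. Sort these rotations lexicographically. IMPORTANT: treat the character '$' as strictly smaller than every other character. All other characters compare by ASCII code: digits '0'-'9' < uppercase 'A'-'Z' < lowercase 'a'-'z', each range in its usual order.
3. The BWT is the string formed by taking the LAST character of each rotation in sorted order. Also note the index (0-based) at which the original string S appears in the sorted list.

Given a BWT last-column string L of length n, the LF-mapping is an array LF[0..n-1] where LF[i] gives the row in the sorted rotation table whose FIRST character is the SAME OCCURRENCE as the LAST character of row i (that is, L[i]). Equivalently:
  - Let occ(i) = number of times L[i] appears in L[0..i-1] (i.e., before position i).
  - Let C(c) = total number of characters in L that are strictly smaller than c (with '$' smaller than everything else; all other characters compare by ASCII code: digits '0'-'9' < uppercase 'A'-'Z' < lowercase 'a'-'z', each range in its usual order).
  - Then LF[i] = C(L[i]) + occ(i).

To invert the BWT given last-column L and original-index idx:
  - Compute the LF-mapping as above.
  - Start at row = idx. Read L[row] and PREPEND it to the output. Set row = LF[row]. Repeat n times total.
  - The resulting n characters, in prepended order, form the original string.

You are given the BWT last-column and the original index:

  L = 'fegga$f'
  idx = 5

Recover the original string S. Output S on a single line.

LF mapping: 3 2 5 6 1 0 4
Walk LF starting at row 5, prepending L[row]:
  step 1: row=5, L[5]='$', prepend. Next row=LF[5]=0
  step 2: row=0, L[0]='f', prepend. Next row=LF[0]=3
  step 3: row=3, L[3]='g', prepend. Next row=LF[3]=6
  step 4: row=6, L[6]='f', prepend. Next row=LF[6]=4
  step 5: row=4, L[4]='a', prepend. Next row=LF[4]=1
  step 6: row=1, L[1]='e', prepend. Next row=LF[1]=2
  step 7: row=2, L[2]='g', prepend. Next row=LF[2]=5
Reversed output: geafgf$

Answer: geafgf$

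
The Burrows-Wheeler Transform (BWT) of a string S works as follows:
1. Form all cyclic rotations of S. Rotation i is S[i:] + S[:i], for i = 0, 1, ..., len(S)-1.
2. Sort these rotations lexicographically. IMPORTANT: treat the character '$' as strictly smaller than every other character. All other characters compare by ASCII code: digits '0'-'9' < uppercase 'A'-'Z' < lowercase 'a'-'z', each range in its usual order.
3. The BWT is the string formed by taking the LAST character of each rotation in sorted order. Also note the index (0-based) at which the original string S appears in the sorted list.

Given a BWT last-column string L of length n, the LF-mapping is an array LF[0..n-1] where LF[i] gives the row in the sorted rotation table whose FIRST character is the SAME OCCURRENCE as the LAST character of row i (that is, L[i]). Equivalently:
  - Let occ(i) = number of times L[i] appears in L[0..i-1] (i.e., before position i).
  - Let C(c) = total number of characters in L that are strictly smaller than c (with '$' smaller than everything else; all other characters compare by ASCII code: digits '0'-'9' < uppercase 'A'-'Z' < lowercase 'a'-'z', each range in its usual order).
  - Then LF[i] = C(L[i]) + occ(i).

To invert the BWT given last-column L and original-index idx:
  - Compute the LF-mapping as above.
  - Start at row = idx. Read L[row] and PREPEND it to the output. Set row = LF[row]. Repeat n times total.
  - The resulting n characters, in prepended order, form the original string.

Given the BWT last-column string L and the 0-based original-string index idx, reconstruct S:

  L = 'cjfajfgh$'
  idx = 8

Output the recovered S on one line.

LF mapping: 2 7 3 1 8 4 5 6 0
Walk LF starting at row 8, prepending L[row]:
  step 1: row=8, L[8]='$', prepend. Next row=LF[8]=0
  step 2: row=0, L[0]='c', prepend. Next row=LF[0]=2
  step 3: row=2, L[2]='f', prepend. Next row=LF[2]=3
  step 4: row=3, L[3]='a', prepend. Next row=LF[3]=1
  step 5: row=1, L[1]='j', prepend. Next row=LF[1]=7
  step 6: row=7, L[7]='h', prepend. Next row=LF[7]=6
  step 7: row=6, L[6]='g', prepend. Next row=LF[6]=5
  step 8: row=5, L[5]='f', prepend. Next row=LF[5]=4
  step 9: row=4, L[4]='j', prepend. Next row=LF[4]=8
Reversed output: jfghjafc$

Answer: jfghjafc$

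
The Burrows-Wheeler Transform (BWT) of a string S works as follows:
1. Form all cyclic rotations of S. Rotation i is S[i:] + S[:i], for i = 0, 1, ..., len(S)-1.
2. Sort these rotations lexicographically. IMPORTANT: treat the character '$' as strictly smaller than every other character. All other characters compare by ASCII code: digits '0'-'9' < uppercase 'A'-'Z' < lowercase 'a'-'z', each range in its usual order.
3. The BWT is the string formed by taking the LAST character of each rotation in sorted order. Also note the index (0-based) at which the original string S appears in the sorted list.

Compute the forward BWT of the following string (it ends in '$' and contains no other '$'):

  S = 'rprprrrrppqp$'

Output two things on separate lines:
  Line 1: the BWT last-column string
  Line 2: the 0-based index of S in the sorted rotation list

All 13 rotations (rotation i = S[i:]+S[:i]):
  rot[0] = rprprrrrppqp$
  rot[1] = prprrrrppqp$r
  rot[2] = rprrrrppqp$rp
  rot[3] = prrrrppqp$rpr
  rot[4] = rrrrppqp$rprp
  rot[5] = rrrppqp$rprpr
  rot[6] = rrppqp$rprprr
  rot[7] = rppqp$rprprrr
  rot[8] = ppqp$rprprrrr
  rot[9] = pqp$rprprrrrp
  rot[10] = qp$rprprrrrpp
  rot[11] = p$rprprrrrppq
  rot[12] = $rprprrrrppqp
Sorted (with $ < everything):
  sorted[0] = $rprprrrrppqp  (last char: 'p')
  sorted[1] = p$rprprrrrppq  (last char: 'q')
  sorted[2] = ppqp$rprprrrr  (last char: 'r')
  sorted[3] = pqp$rprprrrrp  (last char: 'p')
  sorted[4] = prprrrrppqp$r  (last char: 'r')
  sorted[5] = prrrrppqp$rpr  (last char: 'r')
  sorted[6] = qp$rprprrrrpp  (last char: 'p')
  sorted[7] = rppqp$rprprrr  (last char: 'r')
  sorted[8] = rprprrrrppqp$  (last char: '$')
  sorted[9] = rprrrrppqp$rp  (last char: 'p')
  sorted[10] = rrppqp$rprprr  (last char: 'r')
  sorted[11] = rrrppqp$rprpr  (last char: 'r')
  sorted[12] = rrrrppqp$rprp  (last char: 'p')
Last column: pqrprrpr$prrp
Original string S is at sorted index 8

Answer: pqrprrpr$prrp
8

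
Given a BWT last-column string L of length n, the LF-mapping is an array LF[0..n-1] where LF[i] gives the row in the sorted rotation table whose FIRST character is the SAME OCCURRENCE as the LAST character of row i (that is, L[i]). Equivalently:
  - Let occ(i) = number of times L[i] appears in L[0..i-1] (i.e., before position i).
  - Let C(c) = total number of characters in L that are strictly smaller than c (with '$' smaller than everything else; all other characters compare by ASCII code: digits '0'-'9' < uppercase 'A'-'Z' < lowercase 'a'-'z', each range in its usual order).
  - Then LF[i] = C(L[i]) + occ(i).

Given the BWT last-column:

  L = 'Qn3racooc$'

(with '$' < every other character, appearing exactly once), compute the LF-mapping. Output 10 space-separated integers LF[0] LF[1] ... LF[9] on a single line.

Answer: 2 6 1 9 3 4 7 8 5 0

Derivation:
Char counts: '$':1, '3':1, 'Q':1, 'a':1, 'c':2, 'n':1, 'o':2, 'r':1
C (first-col start): C('$')=0, C('3')=1, C('Q')=2, C('a')=3, C('c')=4, C('n')=6, C('o')=7, C('r')=9
L[0]='Q': occ=0, LF[0]=C('Q')+0=2+0=2
L[1]='n': occ=0, LF[1]=C('n')+0=6+0=6
L[2]='3': occ=0, LF[2]=C('3')+0=1+0=1
L[3]='r': occ=0, LF[3]=C('r')+0=9+0=9
L[4]='a': occ=0, LF[4]=C('a')+0=3+0=3
L[5]='c': occ=0, LF[5]=C('c')+0=4+0=4
L[6]='o': occ=0, LF[6]=C('o')+0=7+0=7
L[7]='o': occ=1, LF[7]=C('o')+1=7+1=8
L[8]='c': occ=1, LF[8]=C('c')+1=4+1=5
L[9]='$': occ=0, LF[9]=C('$')+0=0+0=0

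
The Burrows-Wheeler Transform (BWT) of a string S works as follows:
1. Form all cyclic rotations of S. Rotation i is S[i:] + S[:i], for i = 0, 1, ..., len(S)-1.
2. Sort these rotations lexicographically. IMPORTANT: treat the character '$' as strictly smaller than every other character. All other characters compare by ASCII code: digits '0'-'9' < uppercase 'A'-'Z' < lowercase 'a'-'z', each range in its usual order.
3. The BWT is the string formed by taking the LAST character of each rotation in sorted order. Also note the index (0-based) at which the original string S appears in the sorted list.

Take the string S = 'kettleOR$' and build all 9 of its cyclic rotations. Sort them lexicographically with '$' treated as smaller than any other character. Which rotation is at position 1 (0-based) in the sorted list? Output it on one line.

Answer: OR$kettle

Derivation:
All 9 rotations (rotation i = S[i:]+S[:i]):
  rot[0] = kettleOR$
  rot[1] = ettleOR$k
  rot[2] = ttleOR$ke
  rot[3] = tleOR$ket
  rot[4] = leOR$kett
  rot[5] = eOR$kettl
  rot[6] = OR$kettle
  rot[7] = R$kettleO
  rot[8] = $kettleOR
Sorted (with $ < everything):
  sorted[0] = $kettleOR
  sorted[1] = OR$kettle
  sorted[2] = R$kettleO
  sorted[3] = eOR$kettl
  sorted[4] = ettleOR$k
  sorted[5] = kettleOR$
  sorted[6] = leOR$kett
  sorted[7] = tleOR$ket
  sorted[8] = ttleOR$ke
sorted[1] = OR$kettle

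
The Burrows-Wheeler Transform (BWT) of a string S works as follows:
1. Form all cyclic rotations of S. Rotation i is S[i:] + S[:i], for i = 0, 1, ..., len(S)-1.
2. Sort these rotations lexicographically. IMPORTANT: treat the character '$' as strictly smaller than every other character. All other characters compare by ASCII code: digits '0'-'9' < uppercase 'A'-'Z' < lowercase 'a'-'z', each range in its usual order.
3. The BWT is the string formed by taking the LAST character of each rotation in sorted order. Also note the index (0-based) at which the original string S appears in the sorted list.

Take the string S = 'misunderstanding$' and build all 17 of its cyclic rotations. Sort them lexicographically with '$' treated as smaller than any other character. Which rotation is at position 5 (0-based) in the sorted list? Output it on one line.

All 17 rotations (rotation i = S[i:]+S[:i]):
  rot[0] = misunderstanding$
  rot[1] = isunderstanding$m
  rot[2] = sunderstanding$mi
  rot[3] = understanding$mis
  rot[4] = nderstanding$misu
  rot[5] = derstanding$misun
  rot[6] = erstanding$misund
  rot[7] = rstanding$misunde
  rot[8] = standing$misunder
  rot[9] = tanding$misunders
  rot[10] = anding$misunderst
  rot[11] = nding$misundersta
  rot[12] = ding$misunderstan
  rot[13] = ing$misunderstand
  rot[14] = ng$misunderstandi
  rot[15] = g$misunderstandin
  rot[16] = $misunderstanding
Sorted (with $ < everything):
  sorted[0] = $misunderstanding
  sorted[1] = anding$misunderst
  sorted[2] = derstanding$misun
  sorted[3] = ding$misunderstan
  sorted[4] = erstanding$misund
  sorted[5] = g$misunderstandin
  sorted[6] = ing$misunderstand
  sorted[7] = isunderstanding$m
  sorted[8] = misunderstanding$
  sorted[9] = nderstanding$misu
  sorted[10] = nding$misundersta
  sorted[11] = ng$misunderstandi
  sorted[12] = rstanding$misunde
  sorted[13] = standing$misunder
  sorted[14] = sunderstanding$mi
  sorted[15] = tanding$misunders
  sorted[16] = understanding$mis
sorted[5] = g$misunderstandin

Answer: g$misunderstandin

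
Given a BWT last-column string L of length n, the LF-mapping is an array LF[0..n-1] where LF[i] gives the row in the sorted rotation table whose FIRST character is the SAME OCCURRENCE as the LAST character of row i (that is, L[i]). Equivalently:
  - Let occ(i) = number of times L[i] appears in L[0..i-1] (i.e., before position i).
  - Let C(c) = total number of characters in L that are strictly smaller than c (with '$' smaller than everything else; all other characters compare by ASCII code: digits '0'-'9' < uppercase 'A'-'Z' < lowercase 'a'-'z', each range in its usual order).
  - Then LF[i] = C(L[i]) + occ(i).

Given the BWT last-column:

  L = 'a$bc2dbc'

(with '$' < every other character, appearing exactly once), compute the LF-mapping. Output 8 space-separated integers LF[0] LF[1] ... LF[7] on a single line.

Char counts: '$':1, '2':1, 'a':1, 'b':2, 'c':2, 'd':1
C (first-col start): C('$')=0, C('2')=1, C('a')=2, C('b')=3, C('c')=5, C('d')=7
L[0]='a': occ=0, LF[0]=C('a')+0=2+0=2
L[1]='$': occ=0, LF[1]=C('$')+0=0+0=0
L[2]='b': occ=0, LF[2]=C('b')+0=3+0=3
L[3]='c': occ=0, LF[3]=C('c')+0=5+0=5
L[4]='2': occ=0, LF[4]=C('2')+0=1+0=1
L[5]='d': occ=0, LF[5]=C('d')+0=7+0=7
L[6]='b': occ=1, LF[6]=C('b')+1=3+1=4
L[7]='c': occ=1, LF[7]=C('c')+1=5+1=6

Answer: 2 0 3 5 1 7 4 6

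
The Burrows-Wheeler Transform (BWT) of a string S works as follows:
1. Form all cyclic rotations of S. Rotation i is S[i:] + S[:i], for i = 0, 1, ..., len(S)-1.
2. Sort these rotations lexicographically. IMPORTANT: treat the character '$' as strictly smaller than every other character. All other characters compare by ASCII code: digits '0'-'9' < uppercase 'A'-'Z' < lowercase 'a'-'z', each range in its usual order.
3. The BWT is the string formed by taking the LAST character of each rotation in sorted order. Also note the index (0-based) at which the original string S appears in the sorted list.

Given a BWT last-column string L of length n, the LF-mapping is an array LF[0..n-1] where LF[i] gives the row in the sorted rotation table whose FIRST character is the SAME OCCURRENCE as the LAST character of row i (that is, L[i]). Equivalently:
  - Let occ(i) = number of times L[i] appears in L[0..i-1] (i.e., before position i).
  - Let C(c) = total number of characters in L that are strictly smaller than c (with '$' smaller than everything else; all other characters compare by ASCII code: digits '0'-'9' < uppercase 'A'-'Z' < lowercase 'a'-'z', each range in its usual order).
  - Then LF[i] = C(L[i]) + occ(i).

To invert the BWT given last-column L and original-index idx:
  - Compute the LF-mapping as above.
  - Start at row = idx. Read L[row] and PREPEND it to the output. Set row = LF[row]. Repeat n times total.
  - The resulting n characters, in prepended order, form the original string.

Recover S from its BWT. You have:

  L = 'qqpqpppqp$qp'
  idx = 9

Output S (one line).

LF mapping: 7 8 1 9 2 3 4 10 5 0 11 6
Walk LF starting at row 9, prepending L[row]:
  step 1: row=9, L[9]='$', prepend. Next row=LF[9]=0
  step 2: row=0, L[0]='q', prepend. Next row=LF[0]=7
  step 3: row=7, L[7]='q', prepend. Next row=LF[7]=10
  step 4: row=10, L[10]='q', prepend. Next row=LF[10]=11
  step 5: row=11, L[11]='p', prepend. Next row=LF[11]=6
  step 6: row=6, L[6]='p', prepend. Next row=LF[6]=4
  step 7: row=4, L[4]='p', prepend. Next row=LF[4]=2
  step 8: row=2, L[2]='p', prepend. Next row=LF[2]=1
  step 9: row=1, L[1]='q', prepend. Next row=LF[1]=8
  step 10: row=8, L[8]='p', prepend. Next row=LF[8]=5
  step 11: row=5, L[5]='p', prepend. Next row=LF[5]=3
  step 12: row=3, L[3]='q', prepend. Next row=LF[3]=9
Reversed output: qppqppppqqq$

Answer: qppqppppqqq$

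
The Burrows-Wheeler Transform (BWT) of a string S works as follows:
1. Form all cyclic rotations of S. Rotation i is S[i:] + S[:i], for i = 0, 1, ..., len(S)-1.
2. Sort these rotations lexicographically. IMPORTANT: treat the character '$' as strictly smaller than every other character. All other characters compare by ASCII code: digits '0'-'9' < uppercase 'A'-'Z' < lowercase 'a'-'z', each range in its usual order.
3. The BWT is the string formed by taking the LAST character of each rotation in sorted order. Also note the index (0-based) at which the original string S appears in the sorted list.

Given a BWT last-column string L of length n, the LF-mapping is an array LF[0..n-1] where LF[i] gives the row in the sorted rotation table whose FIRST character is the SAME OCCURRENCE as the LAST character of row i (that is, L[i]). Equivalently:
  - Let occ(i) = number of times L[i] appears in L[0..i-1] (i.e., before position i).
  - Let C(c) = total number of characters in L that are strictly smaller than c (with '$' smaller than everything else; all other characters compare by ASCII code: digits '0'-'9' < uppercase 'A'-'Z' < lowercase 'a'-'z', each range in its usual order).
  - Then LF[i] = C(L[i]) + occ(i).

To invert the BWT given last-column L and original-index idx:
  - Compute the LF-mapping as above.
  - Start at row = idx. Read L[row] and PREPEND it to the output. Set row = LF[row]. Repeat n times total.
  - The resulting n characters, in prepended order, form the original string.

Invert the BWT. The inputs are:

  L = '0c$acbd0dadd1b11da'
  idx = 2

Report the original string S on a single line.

Answer: 0ab1dbda1c1daddc0$

Derivation:
LF mapping: 1 11 0 6 12 9 13 2 14 7 15 16 3 10 4 5 17 8
Walk LF starting at row 2, prepending L[row]:
  step 1: row=2, L[2]='$', prepend. Next row=LF[2]=0
  step 2: row=0, L[0]='0', prepend. Next row=LF[0]=1
  step 3: row=1, L[1]='c', prepend. Next row=LF[1]=11
  step 4: row=11, L[11]='d', prepend. Next row=LF[11]=16
  step 5: row=16, L[16]='d', prepend. Next row=LF[16]=17
  step 6: row=17, L[17]='a', prepend. Next row=LF[17]=8
  step 7: row=8, L[8]='d', prepend. Next row=LF[8]=14
  step 8: row=14, L[14]='1', prepend. Next row=LF[14]=4
  step 9: row=4, L[4]='c', prepend. Next row=LF[4]=12
  step 10: row=12, L[12]='1', prepend. Next row=LF[12]=3
  step 11: row=3, L[3]='a', prepend. Next row=LF[3]=6
  step 12: row=6, L[6]='d', prepend. Next row=LF[6]=13
  step 13: row=13, L[13]='b', prepend. Next row=LF[13]=10
  step 14: row=10, L[10]='d', prepend. Next row=LF[10]=15
  step 15: row=15, L[15]='1', prepend. Next row=LF[15]=5
  step 16: row=5, L[5]='b', prepend. Next row=LF[5]=9
  step 17: row=9, L[9]='a', prepend. Next row=LF[9]=7
  step 18: row=7, L[7]='0', prepend. Next row=LF[7]=2
Reversed output: 0ab1dbda1c1daddc0$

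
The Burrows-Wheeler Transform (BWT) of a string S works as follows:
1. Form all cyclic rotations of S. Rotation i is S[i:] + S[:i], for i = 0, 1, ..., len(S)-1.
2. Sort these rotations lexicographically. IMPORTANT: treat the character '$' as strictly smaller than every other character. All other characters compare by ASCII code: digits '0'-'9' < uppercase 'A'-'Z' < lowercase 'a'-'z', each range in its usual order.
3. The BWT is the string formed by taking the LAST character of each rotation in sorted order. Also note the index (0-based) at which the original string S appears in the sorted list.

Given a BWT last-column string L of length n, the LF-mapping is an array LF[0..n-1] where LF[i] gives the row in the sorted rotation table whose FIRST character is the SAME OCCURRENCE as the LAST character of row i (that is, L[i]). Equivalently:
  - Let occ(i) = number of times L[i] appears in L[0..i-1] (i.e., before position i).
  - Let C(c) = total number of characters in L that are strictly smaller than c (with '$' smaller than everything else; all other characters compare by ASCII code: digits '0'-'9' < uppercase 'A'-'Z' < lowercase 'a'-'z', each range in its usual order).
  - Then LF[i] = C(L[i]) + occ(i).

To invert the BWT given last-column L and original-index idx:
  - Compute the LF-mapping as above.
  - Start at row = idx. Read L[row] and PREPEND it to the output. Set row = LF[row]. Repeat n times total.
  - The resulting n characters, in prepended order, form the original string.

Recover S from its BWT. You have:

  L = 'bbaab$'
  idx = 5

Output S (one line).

LF mapping: 3 4 1 2 5 0
Walk LF starting at row 5, prepending L[row]:
  step 1: row=5, L[5]='$', prepend. Next row=LF[5]=0
  step 2: row=0, L[0]='b', prepend. Next row=LF[0]=3
  step 3: row=3, L[3]='a', prepend. Next row=LF[3]=2
  step 4: row=2, L[2]='a', prepend. Next row=LF[2]=1
  step 5: row=1, L[1]='b', prepend. Next row=LF[1]=4
  step 6: row=4, L[4]='b', prepend. Next row=LF[4]=5
Reversed output: bbaab$

Answer: bbaab$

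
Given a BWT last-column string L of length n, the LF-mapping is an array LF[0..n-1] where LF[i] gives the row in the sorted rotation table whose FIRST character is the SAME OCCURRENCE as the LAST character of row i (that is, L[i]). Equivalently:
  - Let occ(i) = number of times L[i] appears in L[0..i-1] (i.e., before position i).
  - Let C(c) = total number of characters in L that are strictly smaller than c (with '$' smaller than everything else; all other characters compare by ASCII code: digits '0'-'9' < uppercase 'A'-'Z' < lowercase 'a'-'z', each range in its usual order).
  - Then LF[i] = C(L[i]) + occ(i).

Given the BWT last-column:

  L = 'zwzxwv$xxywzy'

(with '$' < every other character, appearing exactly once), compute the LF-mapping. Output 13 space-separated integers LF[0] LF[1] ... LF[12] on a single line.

Char counts: '$':1, 'v':1, 'w':3, 'x':3, 'y':2, 'z':3
C (first-col start): C('$')=0, C('v')=1, C('w')=2, C('x')=5, C('y')=8, C('z')=10
L[0]='z': occ=0, LF[0]=C('z')+0=10+0=10
L[1]='w': occ=0, LF[1]=C('w')+0=2+0=2
L[2]='z': occ=1, LF[2]=C('z')+1=10+1=11
L[3]='x': occ=0, LF[3]=C('x')+0=5+0=5
L[4]='w': occ=1, LF[4]=C('w')+1=2+1=3
L[5]='v': occ=0, LF[5]=C('v')+0=1+0=1
L[6]='$': occ=0, LF[6]=C('$')+0=0+0=0
L[7]='x': occ=1, LF[7]=C('x')+1=5+1=6
L[8]='x': occ=2, LF[8]=C('x')+2=5+2=7
L[9]='y': occ=0, LF[9]=C('y')+0=8+0=8
L[10]='w': occ=2, LF[10]=C('w')+2=2+2=4
L[11]='z': occ=2, LF[11]=C('z')+2=10+2=12
L[12]='y': occ=1, LF[12]=C('y')+1=8+1=9

Answer: 10 2 11 5 3 1 0 6 7 8 4 12 9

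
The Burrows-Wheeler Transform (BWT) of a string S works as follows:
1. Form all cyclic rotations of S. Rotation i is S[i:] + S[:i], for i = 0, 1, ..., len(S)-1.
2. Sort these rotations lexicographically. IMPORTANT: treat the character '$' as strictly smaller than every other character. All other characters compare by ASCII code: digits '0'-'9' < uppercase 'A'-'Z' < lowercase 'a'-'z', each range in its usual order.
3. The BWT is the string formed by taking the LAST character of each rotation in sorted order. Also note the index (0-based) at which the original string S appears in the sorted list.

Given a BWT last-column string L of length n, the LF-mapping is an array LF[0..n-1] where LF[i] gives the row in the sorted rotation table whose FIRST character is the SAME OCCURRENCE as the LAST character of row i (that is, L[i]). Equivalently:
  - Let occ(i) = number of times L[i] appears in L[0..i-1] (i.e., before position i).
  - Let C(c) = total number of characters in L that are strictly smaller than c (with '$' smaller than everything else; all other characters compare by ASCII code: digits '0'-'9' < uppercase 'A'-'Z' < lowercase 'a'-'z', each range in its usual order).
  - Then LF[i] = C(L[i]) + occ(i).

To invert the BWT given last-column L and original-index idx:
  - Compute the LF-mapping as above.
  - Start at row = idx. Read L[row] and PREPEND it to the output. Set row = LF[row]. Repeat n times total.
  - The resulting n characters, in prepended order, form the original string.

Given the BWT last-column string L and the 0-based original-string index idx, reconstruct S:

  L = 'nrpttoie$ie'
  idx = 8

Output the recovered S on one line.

LF mapping: 5 8 7 9 10 6 3 1 0 4 2
Walk LF starting at row 8, prepending L[row]:
  step 1: row=8, L[8]='$', prepend. Next row=LF[8]=0
  step 2: row=0, L[0]='n', prepend. Next row=LF[0]=5
  step 3: row=5, L[5]='o', prepend. Next row=LF[5]=6
  step 4: row=6, L[6]='i', prepend. Next row=LF[6]=3
  step 5: row=3, L[3]='t', prepend. Next row=LF[3]=9
  step 6: row=9, L[9]='i', prepend. Next row=LF[9]=4
  step 7: row=4, L[4]='t', prepend. Next row=LF[4]=10
  step 8: row=10, L[10]='e', prepend. Next row=LF[10]=2
  step 9: row=2, L[2]='p', prepend. Next row=LF[2]=7
  step 10: row=7, L[7]='e', prepend. Next row=LF[7]=1
  step 11: row=1, L[1]='r', prepend. Next row=LF[1]=8
Reversed output: repetition$

Answer: repetition$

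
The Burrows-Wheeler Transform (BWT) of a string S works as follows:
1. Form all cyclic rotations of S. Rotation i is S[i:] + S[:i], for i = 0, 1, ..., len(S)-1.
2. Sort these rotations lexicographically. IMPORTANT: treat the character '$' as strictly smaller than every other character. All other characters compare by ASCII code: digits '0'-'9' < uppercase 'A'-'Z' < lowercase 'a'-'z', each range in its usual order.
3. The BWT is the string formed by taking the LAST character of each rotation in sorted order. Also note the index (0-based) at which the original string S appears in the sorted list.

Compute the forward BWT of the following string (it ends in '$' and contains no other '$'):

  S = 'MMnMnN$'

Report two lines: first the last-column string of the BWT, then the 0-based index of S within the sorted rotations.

All 7 rotations (rotation i = S[i:]+S[:i]):
  rot[0] = MMnMnN$
  rot[1] = MnMnN$M
  rot[2] = nMnN$MM
  rot[3] = MnN$MMn
  rot[4] = nN$MMnM
  rot[5] = N$MMnMn
  rot[6] = $MMnMnN
Sorted (with $ < everything):
  sorted[0] = $MMnMnN  (last char: 'N')
  sorted[1] = MMnMnN$  (last char: '$')
  sorted[2] = MnMnN$M  (last char: 'M')
  sorted[3] = MnN$MMn  (last char: 'n')
  sorted[4] = N$MMnMn  (last char: 'n')
  sorted[5] = nMnN$MM  (last char: 'M')
  sorted[6] = nN$MMnM  (last char: 'M')
Last column: N$MnnMM
Original string S is at sorted index 1

Answer: N$MnnMM
1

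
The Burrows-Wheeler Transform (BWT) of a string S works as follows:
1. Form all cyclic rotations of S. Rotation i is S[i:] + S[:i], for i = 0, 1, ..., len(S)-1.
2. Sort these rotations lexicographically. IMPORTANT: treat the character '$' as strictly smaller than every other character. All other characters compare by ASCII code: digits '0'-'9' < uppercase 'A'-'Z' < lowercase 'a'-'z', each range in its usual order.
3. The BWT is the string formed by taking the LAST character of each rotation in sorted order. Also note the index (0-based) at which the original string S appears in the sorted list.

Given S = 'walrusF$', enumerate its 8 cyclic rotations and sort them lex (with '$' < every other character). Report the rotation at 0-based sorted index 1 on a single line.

Answer: F$walrus

Derivation:
All 8 rotations (rotation i = S[i:]+S[:i]):
  rot[0] = walrusF$
  rot[1] = alrusF$w
  rot[2] = lrusF$wa
  rot[3] = rusF$wal
  rot[4] = usF$walr
  rot[5] = sF$walru
  rot[6] = F$walrus
  rot[7] = $walrusF
Sorted (with $ < everything):
  sorted[0] = $walrusF
  sorted[1] = F$walrus
  sorted[2] = alrusF$w
  sorted[3] = lrusF$wa
  sorted[4] = rusF$wal
  sorted[5] = sF$walru
  sorted[6] = usF$walr
  sorted[7] = walrusF$
sorted[1] = F$walrus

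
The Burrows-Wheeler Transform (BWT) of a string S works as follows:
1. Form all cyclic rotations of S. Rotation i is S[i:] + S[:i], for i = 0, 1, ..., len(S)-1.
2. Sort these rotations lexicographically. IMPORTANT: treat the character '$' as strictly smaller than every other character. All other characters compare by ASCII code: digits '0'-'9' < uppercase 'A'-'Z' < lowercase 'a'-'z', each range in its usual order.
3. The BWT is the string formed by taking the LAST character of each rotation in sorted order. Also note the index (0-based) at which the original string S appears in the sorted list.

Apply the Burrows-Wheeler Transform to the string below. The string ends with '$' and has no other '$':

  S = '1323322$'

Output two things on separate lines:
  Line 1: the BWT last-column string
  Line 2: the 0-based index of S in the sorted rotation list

Answer: 2$233312
1

Derivation:
All 8 rotations (rotation i = S[i:]+S[:i]):
  rot[0] = 1323322$
  rot[1] = 323322$1
  rot[2] = 23322$13
  rot[3] = 3322$132
  rot[4] = 322$1323
  rot[5] = 22$13233
  rot[6] = 2$132332
  rot[7] = $1323322
Sorted (with $ < everything):
  sorted[0] = $1323322  (last char: '2')
  sorted[1] = 1323322$  (last char: '$')
  sorted[2] = 2$132332  (last char: '2')
  sorted[3] = 22$13233  (last char: '3')
  sorted[4] = 23322$13  (last char: '3')
  sorted[5] = 322$1323  (last char: '3')
  sorted[6] = 323322$1  (last char: '1')
  sorted[7] = 3322$132  (last char: '2')
Last column: 2$233312
Original string S is at sorted index 1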